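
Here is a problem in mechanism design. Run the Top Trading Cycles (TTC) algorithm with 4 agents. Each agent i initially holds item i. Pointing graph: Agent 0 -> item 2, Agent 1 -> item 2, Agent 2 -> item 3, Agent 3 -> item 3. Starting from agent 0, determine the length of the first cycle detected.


Step 1: Trace the pointer graph from agent 0: 0 -> 2 -> 3 -> 3
Step 2: A cycle is detected when we revisit agent 3
Step 3: The cycle is: 3 -> 3
Step 4: Cycle length = 1

1


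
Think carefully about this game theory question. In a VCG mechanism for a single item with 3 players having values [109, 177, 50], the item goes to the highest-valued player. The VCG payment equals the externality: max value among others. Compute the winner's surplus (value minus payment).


Step 1: The winner is the agent with the highest value: agent 1 with value 177
Step 2: Values of other agents: [109, 50]
Step 3: VCG payment = max of others' values = 109
Step 4: Surplus = 177 - 109 = 68

68


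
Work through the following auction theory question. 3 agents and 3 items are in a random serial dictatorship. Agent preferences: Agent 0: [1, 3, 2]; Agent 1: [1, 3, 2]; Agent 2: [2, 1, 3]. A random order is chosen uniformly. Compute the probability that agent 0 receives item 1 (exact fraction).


Step 1: Agent 0 wants item 1
Step 2: There are 6 possible orderings of agents
Step 3: In 3 orderings, agent 0 gets item 1
Step 4: Probability = 3/6 = 1/2

1/2


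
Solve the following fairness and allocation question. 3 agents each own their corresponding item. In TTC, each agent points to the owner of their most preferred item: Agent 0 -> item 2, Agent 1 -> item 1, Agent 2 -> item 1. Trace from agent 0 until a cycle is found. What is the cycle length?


Step 1: Trace the pointer graph from agent 0: 0 -> 2 -> 1 -> 1
Step 2: A cycle is detected when we revisit agent 1
Step 3: The cycle is: 1 -> 1
Step 4: Cycle length = 1

1


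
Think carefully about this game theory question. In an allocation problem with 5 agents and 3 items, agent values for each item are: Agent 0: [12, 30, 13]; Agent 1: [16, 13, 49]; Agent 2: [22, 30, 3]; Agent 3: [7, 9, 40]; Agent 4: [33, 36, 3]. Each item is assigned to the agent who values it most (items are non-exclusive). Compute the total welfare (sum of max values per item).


Step 1: For each item, find the maximum value among all agents.
Step 2: Item 0 -> Agent 4 (value 33)
Step 3: Item 1 -> Agent 4 (value 36)
Step 4: Item 2 -> Agent 1 (value 49)
Step 5: Total welfare = 33 + 36 + 49 = 118

118


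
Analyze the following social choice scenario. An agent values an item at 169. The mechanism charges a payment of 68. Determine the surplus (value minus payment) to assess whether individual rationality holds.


Step 1: Surplus = value - payment = 169 - 68 = 101
Step 2: IR is satisfied (surplus >= 0)

101


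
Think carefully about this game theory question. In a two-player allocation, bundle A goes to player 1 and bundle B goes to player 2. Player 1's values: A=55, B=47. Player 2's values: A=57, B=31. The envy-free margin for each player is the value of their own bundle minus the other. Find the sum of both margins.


Step 1: Player 1's margin = v1(A) - v1(B) = 55 - 47 = 8
Step 2: Player 2's margin = v2(B) - v2(A) = 31 - 57 = -26
Step 3: Total margin = 8 + -26 = -18

-18


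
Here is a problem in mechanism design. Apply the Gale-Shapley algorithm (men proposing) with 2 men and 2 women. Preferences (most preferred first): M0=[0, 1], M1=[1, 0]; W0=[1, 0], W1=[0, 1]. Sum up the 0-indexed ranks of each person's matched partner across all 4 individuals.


Step 1: Run Gale-Shapley (men propose, women hold best offer):
  M0 proposes to W0; she accepts
  M1 proposes to W1; she accepts
Step 2: Final matching: W0-M0, W1-M1
Step 3: 0-indexed ranks (man's rank of his match, then woman's): 0 + 1 + 0 + 1
Step 4: Total rank sum = 2

2


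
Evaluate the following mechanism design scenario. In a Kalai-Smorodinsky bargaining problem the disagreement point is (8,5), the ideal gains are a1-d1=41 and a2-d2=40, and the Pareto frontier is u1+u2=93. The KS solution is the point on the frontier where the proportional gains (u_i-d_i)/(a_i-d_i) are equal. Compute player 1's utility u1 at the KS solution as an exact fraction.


Step 1: At the KS point, (u1-d1)/r1 = (u2-d2)/r2 = t and u1+u2 = 93
Step 2: u1 = d1 + r1*t and u2 = d2 + r2*t, so (d1 + r1*t) + (d2 + r2*t) = 93
Step 3: t = (93 - 8 - 5)/(41 + 40) = 80/81
Step 4: u1 = d1 + r1*t = 8 + 41 * 80/81 = 3928/81
Step 5: (Check: u2 = d2 + r2*t = 3605/81; u1+u2 = 3928/81 + 3605/81 = 93, on the frontier.)

3928/81


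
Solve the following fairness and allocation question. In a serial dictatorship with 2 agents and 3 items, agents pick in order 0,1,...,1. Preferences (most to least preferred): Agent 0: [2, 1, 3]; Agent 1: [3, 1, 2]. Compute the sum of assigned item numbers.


Step 1: Agent 0 picks item 2
Step 2: Agent 1 picks item 3
Step 3: Sum = 2 + 3 = 5

5


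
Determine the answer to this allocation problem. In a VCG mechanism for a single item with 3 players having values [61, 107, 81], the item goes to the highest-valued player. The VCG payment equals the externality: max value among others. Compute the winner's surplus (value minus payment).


Step 1: The winner is the agent with the highest value: agent 1 with value 107
Step 2: Values of other agents: [61, 81]
Step 3: VCG payment = max of others' values = 81
Step 4: Surplus = 107 - 81 = 26

26


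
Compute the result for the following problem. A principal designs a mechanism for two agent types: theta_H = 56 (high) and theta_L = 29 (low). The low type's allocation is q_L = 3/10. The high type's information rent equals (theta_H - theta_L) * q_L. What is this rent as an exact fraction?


Step 1: theta_H - theta_L = 56 - 29 = 27
Step 2: Information rent = (theta_H - theta_L) * q_L
Step 3: = 27 * 3/10
Step 4: = 81/10

81/10


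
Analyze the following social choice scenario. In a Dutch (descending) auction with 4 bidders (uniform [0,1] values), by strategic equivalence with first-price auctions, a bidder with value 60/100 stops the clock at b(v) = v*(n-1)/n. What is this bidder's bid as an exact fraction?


Step 1: Dutch auctions are strategically equivalent to first-price auctions
Step 2: The equilibrium bid is b(v) = v*(n-1)/n
Step 3: b = 3/5 * 3/4
Step 4: b = 9/20

9/20


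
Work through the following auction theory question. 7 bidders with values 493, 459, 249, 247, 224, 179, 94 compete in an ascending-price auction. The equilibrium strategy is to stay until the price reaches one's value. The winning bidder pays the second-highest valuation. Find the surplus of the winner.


Step 1: Identify the highest value: 493
Step 2: Identify the second-highest value: 459
Step 3: The final price = second-highest value = 459
Step 4: Surplus = 493 - 459 = 34

34


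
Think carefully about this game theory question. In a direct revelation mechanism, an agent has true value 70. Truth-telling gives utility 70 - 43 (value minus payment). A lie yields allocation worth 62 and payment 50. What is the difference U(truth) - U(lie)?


Step 1: U(truth) = value - payment = 70 - 43 = 27
Step 2: U(lie) = allocation - payment = 62 - 50 = 12
Step 3: IC gap = 27 - 12 = 15

15


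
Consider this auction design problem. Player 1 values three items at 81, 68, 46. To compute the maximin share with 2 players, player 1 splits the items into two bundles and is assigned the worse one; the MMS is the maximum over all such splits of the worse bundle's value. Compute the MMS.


Step 1: Item values = 81, 68, 46
Step 2: Enumerate all 2-bundle partitions and take the smaller bundle:
  Partition 1: {81} vs {68,46} -> bundles 81, 114; min = 81
  Partition 2: {68} vs {81,46} -> bundles 68, 127; min = 68
  Partition 3: {46} vs {81,68} -> bundles 46, 149; min = 46
Step 3: MMS = max(81, 68, 46) = 81

81


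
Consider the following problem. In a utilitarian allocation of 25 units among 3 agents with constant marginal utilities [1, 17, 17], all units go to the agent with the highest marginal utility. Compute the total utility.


Step 1: The marginal utilities are [1, 17, 17]
Step 2: The highest marginal utility is 17
Step 3: All 25 units go to that agent
Step 4: Total utility = 17 * 25 = 425

425


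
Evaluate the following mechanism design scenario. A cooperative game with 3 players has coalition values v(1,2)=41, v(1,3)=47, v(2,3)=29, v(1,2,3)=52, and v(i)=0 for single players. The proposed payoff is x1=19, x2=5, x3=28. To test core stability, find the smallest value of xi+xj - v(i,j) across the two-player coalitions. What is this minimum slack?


Step 1: Slack for coalition (1,2): x1+x2 - v12 = 24 - 41 = -17
Step 2: Slack for coalition (1,3): x1+x3 - v13 = 47 - 47 = 0
Step 3: Slack for coalition (2,3): x2+x3 - v23 = 33 - 29 = 4
Step 4: Minimum slack = min(-17, 0, 4) = -17, attained by (1,2); coalition (1,2) can block (slack < 0), so the allocation is not in the core

-17


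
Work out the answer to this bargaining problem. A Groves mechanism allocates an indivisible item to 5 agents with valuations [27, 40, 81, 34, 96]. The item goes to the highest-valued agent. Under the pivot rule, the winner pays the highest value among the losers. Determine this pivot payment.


Step 1: The efficient winner is agent 4 with value 96
Step 2: Other agents' values: [27, 40, 81, 34]
Step 3: Pivot payment = max(others) = 81
Step 4: The winner pays 81

81


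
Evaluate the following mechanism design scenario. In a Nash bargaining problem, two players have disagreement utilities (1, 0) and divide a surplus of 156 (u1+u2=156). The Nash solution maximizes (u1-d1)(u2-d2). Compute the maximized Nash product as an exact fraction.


Step 1: The Nash solution splits surplus symmetrically above the disagreement point
Step 2: u1 = (total + d1 - d2)/2 = (156 + 1 - 0)/2 = 157/2
Step 3: u2 = (total - d1 + d2)/2 = (156 - 1 + 0)/2 = 155/2
Step 4: Nash product = (157/2 - 1) * (155/2 - 0)
Step 5: = 155/2 * 155/2 = 24025/4

24025/4


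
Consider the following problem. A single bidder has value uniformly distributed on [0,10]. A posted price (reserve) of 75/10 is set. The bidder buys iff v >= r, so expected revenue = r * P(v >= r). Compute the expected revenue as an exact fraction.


Step 1: Posted price r = 15/2, value support [0,10]
Step 2: P(v >= r) = (10 - 15/2)/10 = 1/4
Step 3: Expected revenue = r * P(v >= r) = 15/2 * 1/4
Step 4: Revenue = 15/8

15/8


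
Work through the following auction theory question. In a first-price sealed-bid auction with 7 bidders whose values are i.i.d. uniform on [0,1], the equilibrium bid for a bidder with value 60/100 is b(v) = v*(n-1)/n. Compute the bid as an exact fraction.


Step 1: The symmetric BNE bidding function is b(v) = v * (n-1) / n
Step 2: Substitute v = 3/5 and n = 7
Step 3: b = 3/5 * 6/7
Step 4: b = 18/35

18/35


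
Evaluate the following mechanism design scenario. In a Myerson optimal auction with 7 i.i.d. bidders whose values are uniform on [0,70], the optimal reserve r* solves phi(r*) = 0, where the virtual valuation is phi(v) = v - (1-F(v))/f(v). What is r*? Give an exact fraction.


Step 1: For U[0,70], F(v) = v/70 and f(v) = 1/70
Step 2: phi(v) = v - (1 - v/70)/(1/70) = v - (70 - v) = 2v - 70
Step 3: Set phi(r*) = 0: 2r* - 70 = 0
Step 4: r* = 70/2 = 35 (the number of bidders n = 7 does not enter)

35


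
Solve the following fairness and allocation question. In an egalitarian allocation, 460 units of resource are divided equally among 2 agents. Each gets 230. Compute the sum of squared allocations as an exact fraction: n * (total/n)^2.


Step 1: Each agent's share = 460/2 = 230
Step 2: Square of each share = (230)^2 = 52900
Step 3: Sum of squares = 2 * 52900 = 105800

105800


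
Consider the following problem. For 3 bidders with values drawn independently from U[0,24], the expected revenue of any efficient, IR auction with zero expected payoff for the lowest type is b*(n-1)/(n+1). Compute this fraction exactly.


Step 1: By Revenue Equivalence, expected revenue = b*(n-1)/(n+1)
Step 2: Substituting n = 3, b = 24
Step 3: Revenue = 24*(3-1)/(3+1) = 24*2/4
Step 4: Revenue = 48/4 = 12

12


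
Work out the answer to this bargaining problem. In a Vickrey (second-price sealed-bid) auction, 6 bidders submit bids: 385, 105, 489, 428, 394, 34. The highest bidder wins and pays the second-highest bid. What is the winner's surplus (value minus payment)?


Step 1: Sort bids in descending order: 489, 428, 394, 385, 105, 34
Step 2: The winning bid is the highest: 489
Step 3: The payment equals the second-highest bid: 428
Step 4: Surplus = winner's bid - payment = 489 - 428 = 61

61


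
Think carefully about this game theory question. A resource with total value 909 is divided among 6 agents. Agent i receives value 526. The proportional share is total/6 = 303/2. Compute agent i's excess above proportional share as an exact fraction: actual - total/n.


Step 1: Proportional share = 909/6 = 303/2
Step 2: Agent's actual allocation = 526
Step 3: Excess = 526 - 303/2 = 749/2

749/2


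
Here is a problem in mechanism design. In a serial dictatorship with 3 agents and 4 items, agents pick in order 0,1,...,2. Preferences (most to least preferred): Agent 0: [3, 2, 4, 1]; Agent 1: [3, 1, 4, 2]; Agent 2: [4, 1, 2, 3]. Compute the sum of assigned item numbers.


Step 1: Agent 0 picks item 3
Step 2: Agent 1 picks item 1
Step 3: Agent 2 picks item 4
Step 4: Sum = 3 + 1 + 4 = 8

8


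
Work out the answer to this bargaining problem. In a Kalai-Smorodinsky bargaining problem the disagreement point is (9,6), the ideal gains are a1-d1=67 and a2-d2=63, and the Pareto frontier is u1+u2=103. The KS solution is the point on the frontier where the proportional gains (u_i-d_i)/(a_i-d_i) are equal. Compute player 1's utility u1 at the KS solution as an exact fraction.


Step 1: At the KS point, (u1-d1)/r1 = (u2-d2)/r2 = t and u1+u2 = 103
Step 2: u1 = d1 + r1*t and u2 = d2 + r2*t, so (d1 + r1*t) + (d2 + r2*t) = 103
Step 3: t = (103 - 9 - 6)/(67 + 63) = 88/130 = 44/65
Step 4: u1 = d1 + r1*t = 9 + 67 * 44/65 = 3533/65
Step 5: (Check: u2 = d2 + r2*t = 3162/65; u1+u2 = 3533/65 + 3162/65 = 103, on the frontier.)

3533/65


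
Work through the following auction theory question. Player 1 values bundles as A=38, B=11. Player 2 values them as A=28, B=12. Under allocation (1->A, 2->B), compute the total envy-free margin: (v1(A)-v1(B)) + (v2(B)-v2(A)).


Step 1: Player 1's margin = v1(A) - v1(B) = 38 - 11 = 27
Step 2: Player 2's margin = v2(B) - v2(A) = 12 - 28 = -16
Step 3: Total margin = 27 + -16 = 11

11


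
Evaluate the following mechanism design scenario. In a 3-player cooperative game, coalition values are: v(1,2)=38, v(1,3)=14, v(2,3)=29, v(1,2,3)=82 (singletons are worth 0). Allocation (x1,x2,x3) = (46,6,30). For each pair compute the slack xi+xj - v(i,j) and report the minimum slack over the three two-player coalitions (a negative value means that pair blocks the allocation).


Step 1: Slack for coalition (1,2): x1+x2 - v12 = 52 - 38 = 14
Step 2: Slack for coalition (1,3): x1+x3 - v13 = 76 - 14 = 62
Step 3: Slack for coalition (2,3): x2+x3 - v23 = 36 - 29 = 7
Step 4: Minimum slack = min(14, 62, 7) = 7, attained by (2,3); no pair can gain by deviating, so the allocation is in the core

7


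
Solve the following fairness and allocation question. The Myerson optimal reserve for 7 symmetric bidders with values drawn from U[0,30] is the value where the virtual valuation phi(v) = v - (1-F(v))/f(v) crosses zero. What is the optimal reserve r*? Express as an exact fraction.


Step 1: For U[0,30], F(v) = v/30 and f(v) = 1/30
Step 2: phi(v) = v - (1 - v/30)/(1/30) = v - (30 - v) = 2v - 30
Step 3: Set phi(r*) = 0: 2r* - 30 = 0
Step 4: r* = 30/2 = 15 (the number of bidders n = 7 does not enter)

15


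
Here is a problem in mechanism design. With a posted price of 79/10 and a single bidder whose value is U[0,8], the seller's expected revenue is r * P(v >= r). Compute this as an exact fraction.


Step 1: Posted price r = 79/10, value support [0,8]
Step 2: P(v >= r) = (8 - 79/10)/8 = 1/80
Step 3: Expected revenue = r * P(v >= r) = 79/10 * 1/80
Step 4: Revenue = 79/800

79/800


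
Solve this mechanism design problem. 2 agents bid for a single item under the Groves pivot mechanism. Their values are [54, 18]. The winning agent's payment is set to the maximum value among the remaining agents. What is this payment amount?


Step 1: The efficient winner is agent 0 with value 54
Step 2: Other agents' values: [18]
Step 3: Pivot payment = max(others) = 18
Step 4: The winner pays 18

18


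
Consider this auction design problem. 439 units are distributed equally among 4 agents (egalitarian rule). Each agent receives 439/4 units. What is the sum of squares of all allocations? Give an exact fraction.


Step 1: Each agent's share = 439/4
Step 2: Square of each share = (439/4)^2 = 192721/16
Step 3: Sum of squares = 4 * 192721/16 = 192721/4

192721/4


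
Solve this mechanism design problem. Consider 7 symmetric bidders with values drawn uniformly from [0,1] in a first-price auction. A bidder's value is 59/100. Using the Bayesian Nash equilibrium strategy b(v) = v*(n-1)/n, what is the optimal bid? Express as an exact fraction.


Step 1: The symmetric BNE bidding function is b(v) = v * (n-1) / n
Step 2: Substitute v = 59/100 and n = 7
Step 3: b = 59/100 * 6/7
Step 4: b = 177/350

177/350


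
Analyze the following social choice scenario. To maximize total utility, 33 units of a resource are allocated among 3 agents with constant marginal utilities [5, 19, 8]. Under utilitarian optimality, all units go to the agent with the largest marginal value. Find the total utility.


Step 1: The marginal utilities are [5, 19, 8]
Step 2: The highest marginal utility is 19
Step 3: All 33 units go to that agent
Step 4: Total utility = 19 * 33 = 627

627


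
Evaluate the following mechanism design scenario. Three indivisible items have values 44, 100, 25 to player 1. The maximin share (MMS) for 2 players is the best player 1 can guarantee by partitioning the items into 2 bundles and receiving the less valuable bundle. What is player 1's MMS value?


Step 1: Item values = 44, 100, 25
Step 2: Enumerate all 2-bundle partitions and take the smaller bundle:
  Partition 1: {44} vs {100,25} -> bundles 44, 125; min = 44
  Partition 2: {100} vs {44,25} -> bundles 100, 69; min = 69
  Partition 3: {25} vs {44,100} -> bundles 25, 144; min = 25
Step 3: MMS = max(44, 69, 25) = 69

69


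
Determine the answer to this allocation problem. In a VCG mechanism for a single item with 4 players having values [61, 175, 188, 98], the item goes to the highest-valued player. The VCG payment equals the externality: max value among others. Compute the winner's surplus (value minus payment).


Step 1: The winner is the agent with the highest value: agent 2 with value 188
Step 2: Values of other agents: [61, 175, 98]
Step 3: VCG payment = max of others' values = 175
Step 4: Surplus = 188 - 175 = 13

13


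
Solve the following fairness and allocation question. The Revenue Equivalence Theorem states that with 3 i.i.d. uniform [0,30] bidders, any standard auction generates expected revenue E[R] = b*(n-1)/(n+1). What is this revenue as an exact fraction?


Step 1: By Revenue Equivalence, expected revenue = b*(n-1)/(n+1)
Step 2: Substituting n = 3, b = 30
Step 3: Revenue = 30*(3-1)/(3+1) = 30*2/4
Step 4: Revenue = 60/4 = 15

15


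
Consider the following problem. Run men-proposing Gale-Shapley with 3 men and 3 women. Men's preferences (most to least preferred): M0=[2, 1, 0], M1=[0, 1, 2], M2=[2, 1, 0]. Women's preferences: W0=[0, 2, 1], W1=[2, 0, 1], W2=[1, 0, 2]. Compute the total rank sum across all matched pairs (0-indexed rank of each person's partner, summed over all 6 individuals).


Step 1: Run Gale-Shapley (men propose, women hold best offer):
  M0 proposes to W2; she accepts
  M1 proposes to W0; she accepts
  M2 proposes to W2; rejected
  M2 proposes to W1; she accepts
Step 2: Final matching: W0-M1, W1-M2, W2-M0
Step 3: 0-indexed ranks (man's rank of his match, then woman's): 0 + 2 + 1 + 0 + 0 + 1
Step 4: Total rank sum = 4

4


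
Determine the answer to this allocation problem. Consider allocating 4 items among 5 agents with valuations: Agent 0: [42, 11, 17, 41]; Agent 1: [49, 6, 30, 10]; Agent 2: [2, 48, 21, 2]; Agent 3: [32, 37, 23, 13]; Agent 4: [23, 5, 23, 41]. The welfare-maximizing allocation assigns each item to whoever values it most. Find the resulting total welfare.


Step 1: For each item, find the maximum value among all agents.
Step 2: Item 0 -> Agent 1 (value 49)
Step 3: Item 1 -> Agent 2 (value 48)
Step 4: Item 2 -> Agent 1 (value 30)
Step 5: Item 3 -> Agent 0 (value 41)
Step 6: Total welfare = 49 + 48 + 30 + 41 = 168

168


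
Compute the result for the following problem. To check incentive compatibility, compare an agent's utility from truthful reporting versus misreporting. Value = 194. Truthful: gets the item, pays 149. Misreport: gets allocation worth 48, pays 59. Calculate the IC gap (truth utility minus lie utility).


Step 1: U(truth) = value - payment = 194 - 149 = 45
Step 2: U(lie) = allocation - payment = 48 - 59 = -11
Step 3: IC gap = 45 - (-11) = 56

56


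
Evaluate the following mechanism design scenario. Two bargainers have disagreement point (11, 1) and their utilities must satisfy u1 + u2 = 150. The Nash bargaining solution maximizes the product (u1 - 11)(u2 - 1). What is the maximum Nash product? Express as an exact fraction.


Step 1: The Nash solution splits surplus symmetrically above the disagreement point
Step 2: u1 = (total + d1 - d2)/2 = (150 + 11 - 1)/2 = 80
Step 3: u2 = (total - d1 + d2)/2 = (150 - 11 + 1)/2 = 70
Step 4: Nash product = (80 - 11) * (70 - 1)
Step 5: = 69 * 69 = 4761

4761


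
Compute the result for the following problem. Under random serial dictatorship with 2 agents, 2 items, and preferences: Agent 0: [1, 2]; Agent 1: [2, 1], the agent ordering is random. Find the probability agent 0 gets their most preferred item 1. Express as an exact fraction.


Step 1: Agent 0 wants item 1
Step 2: There are 2 possible orderings of agents
Step 3: In 2 orderings, agent 0 gets item 1
Step 4: Probability = 2/2 = 1

1


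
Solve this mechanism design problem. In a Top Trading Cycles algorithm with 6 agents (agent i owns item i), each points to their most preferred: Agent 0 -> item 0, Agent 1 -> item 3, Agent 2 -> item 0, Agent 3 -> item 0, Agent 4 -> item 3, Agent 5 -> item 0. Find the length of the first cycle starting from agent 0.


Step 1: Trace the pointer graph from agent 0: 0 -> 0
Step 2: A cycle is detected when we revisit agent 0
Step 3: The cycle is: 0 -> 0
Step 4: Cycle length = 1

1


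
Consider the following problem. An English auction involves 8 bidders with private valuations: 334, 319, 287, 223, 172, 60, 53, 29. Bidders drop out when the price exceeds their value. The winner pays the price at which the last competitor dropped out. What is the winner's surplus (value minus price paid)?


Step 1: Identify the highest value: 334
Step 2: Identify the second-highest value: 319
Step 3: The final price = second-highest value = 319
Step 4: Surplus = 334 - 319 = 15

15


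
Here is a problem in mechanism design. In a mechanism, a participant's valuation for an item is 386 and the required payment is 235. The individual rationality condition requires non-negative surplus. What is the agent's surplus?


Step 1: Surplus = value - payment = 386 - 235 = 151
Step 2: IR is satisfied (surplus >= 0)

151


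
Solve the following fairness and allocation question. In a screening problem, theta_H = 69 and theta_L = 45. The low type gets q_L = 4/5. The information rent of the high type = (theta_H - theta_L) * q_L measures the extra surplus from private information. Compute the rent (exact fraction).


Step 1: theta_H - theta_L = 69 - 45 = 24
Step 2: Information rent = (theta_H - theta_L) * q_L
Step 3: = 24 * 4/5
Step 4: = 96/5

96/5


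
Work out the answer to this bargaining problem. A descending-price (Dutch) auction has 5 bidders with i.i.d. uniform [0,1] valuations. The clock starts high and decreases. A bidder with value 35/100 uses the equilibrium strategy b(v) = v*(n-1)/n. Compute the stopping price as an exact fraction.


Step 1: Dutch auctions are strategically equivalent to first-price auctions
Step 2: The equilibrium bid is b(v) = v*(n-1)/n
Step 3: b = 7/20 * 4/5
Step 4: b = 7/25

7/25


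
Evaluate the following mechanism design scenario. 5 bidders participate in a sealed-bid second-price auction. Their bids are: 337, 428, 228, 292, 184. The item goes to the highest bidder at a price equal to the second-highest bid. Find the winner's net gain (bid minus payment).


Step 1: Sort bids in descending order: 428, 337, 292, 228, 184
Step 2: The winning bid is the highest: 428
Step 3: The payment equals the second-highest bid: 337
Step 4: Surplus = winner's bid - payment = 428 - 337 = 91

91


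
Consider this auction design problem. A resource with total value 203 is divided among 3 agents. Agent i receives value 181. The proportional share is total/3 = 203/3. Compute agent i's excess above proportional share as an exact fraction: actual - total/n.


Step 1: Proportional share = 203/3
Step 2: Agent's actual allocation = 181
Step 3: Excess = 181 - 203/3 = 340/3

340/3


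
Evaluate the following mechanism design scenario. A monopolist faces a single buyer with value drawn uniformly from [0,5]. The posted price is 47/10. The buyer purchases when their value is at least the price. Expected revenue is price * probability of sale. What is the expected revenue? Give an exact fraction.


Step 1: Posted price r = 47/10, value support [0,5]
Step 2: P(v >= r) = (5 - 47/10)/5 = 3/50
Step 3: Expected revenue = r * P(v >= r) = 47/10 * 3/50
Step 4: Revenue = 141/500

141/500


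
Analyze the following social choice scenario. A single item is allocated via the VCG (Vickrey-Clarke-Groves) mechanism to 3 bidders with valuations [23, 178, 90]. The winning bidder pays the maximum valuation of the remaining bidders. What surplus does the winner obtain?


Step 1: The winner is the agent with the highest value: agent 1 with value 178
Step 2: Values of other agents: [23, 90]
Step 3: VCG payment = max of others' values = 90
Step 4: Surplus = 178 - 90 = 88

88


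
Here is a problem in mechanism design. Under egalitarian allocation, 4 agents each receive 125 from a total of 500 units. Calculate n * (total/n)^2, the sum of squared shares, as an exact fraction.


Step 1: Each agent's share = 500/4 = 125
Step 2: Square of each share = (125)^2 = 15625
Step 3: Sum of squares = 4 * 15625 = 62500

62500


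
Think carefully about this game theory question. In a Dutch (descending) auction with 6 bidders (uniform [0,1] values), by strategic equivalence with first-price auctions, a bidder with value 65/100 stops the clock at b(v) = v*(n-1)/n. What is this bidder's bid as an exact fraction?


Step 1: Dutch auctions are strategically equivalent to first-price auctions
Step 2: The equilibrium bid is b(v) = v*(n-1)/n
Step 3: b = 13/20 * 5/6
Step 4: b = 13/24

13/24


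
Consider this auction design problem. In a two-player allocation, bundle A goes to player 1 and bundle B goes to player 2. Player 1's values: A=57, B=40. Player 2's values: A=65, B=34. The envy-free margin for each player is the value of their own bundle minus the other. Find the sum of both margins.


Step 1: Player 1's margin = v1(A) - v1(B) = 57 - 40 = 17
Step 2: Player 2's margin = v2(B) - v2(A) = 34 - 65 = -31
Step 3: Total margin = 17 + -31 = -14

-14


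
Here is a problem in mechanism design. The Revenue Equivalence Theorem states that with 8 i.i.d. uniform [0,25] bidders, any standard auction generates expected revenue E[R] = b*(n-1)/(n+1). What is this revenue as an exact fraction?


Step 1: By Revenue Equivalence, expected revenue = b*(n-1)/(n+1)
Step 2: Substituting n = 8, b = 25
Step 3: Revenue = 25*(8-1)/(8+1) = 25*7/9
Step 4: Revenue = 175/9

175/9


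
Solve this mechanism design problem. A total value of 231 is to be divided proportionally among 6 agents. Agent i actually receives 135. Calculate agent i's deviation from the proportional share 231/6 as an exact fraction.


Step 1: Proportional share = 231/6 = 77/2
Step 2: Agent's actual allocation = 135
Step 3: Excess = 135 - 77/2 = 193/2

193/2


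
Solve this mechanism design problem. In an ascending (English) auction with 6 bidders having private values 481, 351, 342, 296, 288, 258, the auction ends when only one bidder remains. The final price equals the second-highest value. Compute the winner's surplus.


Step 1: Identify the highest value: 481
Step 2: Identify the second-highest value: 351
Step 3: The final price = second-highest value = 351
Step 4: Surplus = 481 - 351 = 130

130


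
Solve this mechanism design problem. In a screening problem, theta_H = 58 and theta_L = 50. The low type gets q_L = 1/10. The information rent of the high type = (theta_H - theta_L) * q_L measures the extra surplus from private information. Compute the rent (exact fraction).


Step 1: theta_H - theta_L = 58 - 50 = 8
Step 2: Information rent = (theta_H - theta_L) * q_L
Step 3: = 8 * 1/10
Step 4: = 4/5

4/5


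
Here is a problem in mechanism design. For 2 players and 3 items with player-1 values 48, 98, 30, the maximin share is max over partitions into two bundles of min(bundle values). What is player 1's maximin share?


Step 1: Item values = 48, 98, 30
Step 2: Enumerate all 2-bundle partitions and take the smaller bundle:
  Partition 1: {48} vs {98,30} -> bundles 48, 128; min = 48
  Partition 2: {98} vs {48,30} -> bundles 98, 78; min = 78
  Partition 3: {30} vs {48,98} -> bundles 30, 146; min = 30
Step 3: MMS = max(48, 78, 30) = 78

78


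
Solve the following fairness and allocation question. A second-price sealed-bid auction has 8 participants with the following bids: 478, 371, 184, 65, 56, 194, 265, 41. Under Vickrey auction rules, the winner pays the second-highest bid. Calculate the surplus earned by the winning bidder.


Step 1: Sort bids in descending order: 478, 371, 265, 194, 184, 65, 56, 41
Step 2: The winning bid is the highest: 478
Step 3: The payment equals the second-highest bid: 371
Step 4: Surplus = winner's bid - payment = 478 - 371 = 107

107


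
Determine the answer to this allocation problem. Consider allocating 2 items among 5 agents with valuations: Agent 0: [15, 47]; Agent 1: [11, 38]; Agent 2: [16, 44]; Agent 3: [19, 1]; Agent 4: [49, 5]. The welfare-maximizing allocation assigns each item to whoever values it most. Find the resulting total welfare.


Step 1: For each item, find the maximum value among all agents.
Step 2: Item 0 -> Agent 4 (value 49)
Step 3: Item 1 -> Agent 0 (value 47)
Step 4: Total welfare = 49 + 47 = 96

96


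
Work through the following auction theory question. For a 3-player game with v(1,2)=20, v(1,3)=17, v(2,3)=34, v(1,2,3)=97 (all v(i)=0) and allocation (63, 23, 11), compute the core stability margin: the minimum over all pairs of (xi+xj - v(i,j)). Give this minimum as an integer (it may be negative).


Step 1: Slack for coalition (1,2): x1+x2 - v12 = 86 - 20 = 66
Step 2: Slack for coalition (1,3): x1+x3 - v13 = 74 - 17 = 57
Step 3: Slack for coalition (2,3): x2+x3 - v23 = 34 - 34 = 0
Step 4: Minimum slack = min(66, 57, 0) = 0, attained by (2,3); no pair can gain by deviating, so the allocation is in the core

0


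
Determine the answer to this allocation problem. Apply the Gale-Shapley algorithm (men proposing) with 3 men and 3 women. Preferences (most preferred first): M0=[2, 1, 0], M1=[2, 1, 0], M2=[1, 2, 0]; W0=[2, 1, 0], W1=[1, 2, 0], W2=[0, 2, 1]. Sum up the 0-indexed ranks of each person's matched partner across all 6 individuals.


Step 1: Run Gale-Shapley (men propose, women hold best offer):
  M0 proposes to W2; she accepts
  M1 proposes to W2; rejected
  M1 proposes to W1; she accepts
  M2 proposes to W1; rejected
  M2 proposes to W2; rejected
  M2 proposes to W0; she accepts
Step 2: Final matching: W0-M2, W1-M1, W2-M0
Step 3: 0-indexed ranks (man's rank of his match, then woman's): 2 + 0 + 1 + 0 + 0 + 0
Step 4: Total rank sum = 3

3


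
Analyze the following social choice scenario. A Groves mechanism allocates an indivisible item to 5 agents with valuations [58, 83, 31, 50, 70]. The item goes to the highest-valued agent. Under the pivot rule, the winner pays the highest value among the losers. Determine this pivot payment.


Step 1: The efficient winner is agent 1 with value 83
Step 2: Other agents' values: [58, 31, 50, 70]
Step 3: Pivot payment = max(others) = 70
Step 4: The winner pays 70

70


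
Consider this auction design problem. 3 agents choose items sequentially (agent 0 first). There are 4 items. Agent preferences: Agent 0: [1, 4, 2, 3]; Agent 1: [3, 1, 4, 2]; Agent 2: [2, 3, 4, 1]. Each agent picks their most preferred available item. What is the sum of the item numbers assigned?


Step 1: Agent 0 picks item 1
Step 2: Agent 1 picks item 3
Step 3: Agent 2 picks item 2
Step 4: Sum = 1 + 3 + 2 = 6

6


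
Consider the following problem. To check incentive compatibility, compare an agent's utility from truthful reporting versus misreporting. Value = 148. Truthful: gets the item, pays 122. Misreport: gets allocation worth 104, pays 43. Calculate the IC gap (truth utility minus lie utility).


Step 1: U(truth) = value - payment = 148 - 122 = 26
Step 2: U(lie) = allocation - payment = 104 - 43 = 61
Step 3: IC gap = 26 - 61 = -35

-35


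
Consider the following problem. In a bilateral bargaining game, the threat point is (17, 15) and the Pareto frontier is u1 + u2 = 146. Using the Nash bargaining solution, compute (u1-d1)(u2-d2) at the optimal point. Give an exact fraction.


Step 1: The Nash solution splits surplus symmetrically above the disagreement point
Step 2: u1 = (total + d1 - d2)/2 = (146 + 17 - 15)/2 = 74
Step 3: u2 = (total - d1 + d2)/2 = (146 - 17 + 15)/2 = 72
Step 4: Nash product = (74 - 17) * (72 - 15)
Step 5: = 57 * 57 = 3249

3249


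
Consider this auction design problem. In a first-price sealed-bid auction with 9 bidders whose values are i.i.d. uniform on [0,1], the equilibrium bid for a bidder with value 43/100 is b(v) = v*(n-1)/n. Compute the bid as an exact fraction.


Step 1: The symmetric BNE bidding function is b(v) = v * (n-1) / n
Step 2: Substitute v = 43/100 and n = 9
Step 3: b = 43/100 * 8/9
Step 4: b = 86/225

86/225


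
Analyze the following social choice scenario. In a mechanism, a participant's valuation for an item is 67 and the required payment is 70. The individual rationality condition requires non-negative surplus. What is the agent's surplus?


Step 1: Surplus = value - payment = 67 - 70 = -3
Step 2: IR is violated (surplus < 0)

-3


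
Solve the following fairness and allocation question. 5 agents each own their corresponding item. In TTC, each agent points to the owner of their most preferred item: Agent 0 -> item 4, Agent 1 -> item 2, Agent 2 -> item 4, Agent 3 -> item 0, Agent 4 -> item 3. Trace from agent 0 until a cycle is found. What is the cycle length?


Step 1: Trace the pointer graph from agent 0: 0 -> 4 -> 3 -> 0
Step 2: A cycle is detected when we revisit agent 0
Step 3: The cycle is: 0 -> 4 -> 3 -> 0
Step 4: Cycle length = 3

3


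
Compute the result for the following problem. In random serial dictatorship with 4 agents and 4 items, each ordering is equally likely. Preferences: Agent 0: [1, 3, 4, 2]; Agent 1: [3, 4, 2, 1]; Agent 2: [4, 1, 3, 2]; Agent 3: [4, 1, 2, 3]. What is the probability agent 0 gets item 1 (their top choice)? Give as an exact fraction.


Step 1: Agent 0 wants item 1
Step 2: There are 24 possible orderings of agents
Step 3: In 16 orderings, agent 0 gets item 1
Step 4: Probability = 16/24 = 2/3

2/3


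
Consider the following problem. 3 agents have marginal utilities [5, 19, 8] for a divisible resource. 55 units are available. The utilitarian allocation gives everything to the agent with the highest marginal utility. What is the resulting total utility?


Step 1: The marginal utilities are [5, 19, 8]
Step 2: The highest marginal utility is 19
Step 3: All 55 units go to that agent
Step 4: Total utility = 19 * 55 = 1045

1045


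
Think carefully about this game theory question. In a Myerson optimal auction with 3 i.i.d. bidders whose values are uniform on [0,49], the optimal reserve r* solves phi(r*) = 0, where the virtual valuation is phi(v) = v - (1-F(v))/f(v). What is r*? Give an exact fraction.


Step 1: For U[0,49], F(v) = v/49 and f(v) = 1/49
Step 2: phi(v) = v - (1 - v/49)/(1/49) = v - (49 - v) = 2v - 49
Step 3: Set phi(r*) = 0: 2r* - 49 = 0
Step 4: r* = 49/2 (the number of bidders n = 3 does not enter)

49/2


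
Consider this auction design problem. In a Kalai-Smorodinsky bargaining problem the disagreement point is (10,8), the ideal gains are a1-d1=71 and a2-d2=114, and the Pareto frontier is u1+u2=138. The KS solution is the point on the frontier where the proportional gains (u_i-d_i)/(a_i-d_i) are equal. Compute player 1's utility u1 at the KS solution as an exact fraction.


Step 1: At the KS point, (u1-d1)/r1 = (u2-d2)/r2 = t and u1+u2 = 138
Step 2: u1 = d1 + r1*t and u2 = d2 + r2*t, so (d1 + r1*t) + (d2 + r2*t) = 138
Step 3: t = (138 - 10 - 8)/(71 + 114) = 120/185 = 24/37
Step 4: u1 = d1 + r1*t = 10 + 71 * 24/37 = 2074/37
Step 5: (Check: u2 = d2 + r2*t = 3032/37; u1+u2 = 2074/37 + 3032/37 = 138, on the frontier.)

2074/37


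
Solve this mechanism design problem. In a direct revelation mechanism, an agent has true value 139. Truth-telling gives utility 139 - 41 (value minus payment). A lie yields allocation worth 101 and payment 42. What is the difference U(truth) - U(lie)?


Step 1: U(truth) = value - payment = 139 - 41 = 98
Step 2: U(lie) = allocation - payment = 101 - 42 = 59
Step 3: IC gap = 98 - 59 = 39

39


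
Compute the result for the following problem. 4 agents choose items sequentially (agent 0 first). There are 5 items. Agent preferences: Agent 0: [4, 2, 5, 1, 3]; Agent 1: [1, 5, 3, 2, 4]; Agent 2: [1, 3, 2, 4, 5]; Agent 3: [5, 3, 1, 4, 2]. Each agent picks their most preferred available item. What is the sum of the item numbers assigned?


Step 1: Agent 0 picks item 4
Step 2: Agent 1 picks item 1
Step 3: Agent 2 picks item 3
Step 4: Agent 3 picks item 5
Step 5: Sum = 4 + 1 + 3 + 5 = 13

13


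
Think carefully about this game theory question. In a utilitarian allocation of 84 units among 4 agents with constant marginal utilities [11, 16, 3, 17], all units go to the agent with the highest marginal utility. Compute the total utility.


Step 1: The marginal utilities are [11, 16, 3, 17]
Step 2: The highest marginal utility is 17
Step 3: All 84 units go to that agent
Step 4: Total utility = 17 * 84 = 1428

1428


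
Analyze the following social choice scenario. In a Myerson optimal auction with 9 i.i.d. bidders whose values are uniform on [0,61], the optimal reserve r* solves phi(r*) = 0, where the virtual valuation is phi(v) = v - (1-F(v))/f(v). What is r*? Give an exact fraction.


Step 1: For U[0,61], F(v) = v/61 and f(v) = 1/61
Step 2: phi(v) = v - (1 - v/61)/(1/61) = v - (61 - v) = 2v - 61
Step 3: Set phi(r*) = 0: 2r* - 61 = 0
Step 4: r* = 61/2 (the number of bidders n = 9 does not enter)

61/2


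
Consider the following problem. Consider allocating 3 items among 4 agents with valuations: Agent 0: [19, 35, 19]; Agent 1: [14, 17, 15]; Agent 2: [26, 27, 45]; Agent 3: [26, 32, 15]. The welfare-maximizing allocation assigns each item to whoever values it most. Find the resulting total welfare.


Step 1: For each item, find the maximum value among all agents.
Step 2: Item 0 -> Agent 2 (value 26)
Step 3: Item 1 -> Agent 0 (value 35)
Step 4: Item 2 -> Agent 2 (value 45)
Step 5: Total welfare = 26 + 35 + 45 = 106

106


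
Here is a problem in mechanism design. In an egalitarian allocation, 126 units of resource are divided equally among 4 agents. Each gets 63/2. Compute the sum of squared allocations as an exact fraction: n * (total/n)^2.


Step 1: Each agent's share = 126/4 = 63/2
Step 2: Square of each share = (63/2)^2 = 3969/4
Step 3: Sum of squares = 4 * 3969/4 = 3969

3969
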